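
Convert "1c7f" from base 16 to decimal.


Input: "1c7f" in base 16
Positional expansion:
  Digit '1' (value 1) x 16^3 = 4096
  Digit 'c' (value 12) x 16^2 = 3072
  Digit '7' (value 7) x 16^1 = 112
  Digit 'f' (value 15) x 16^0 = 15
Sum = 7295

7295


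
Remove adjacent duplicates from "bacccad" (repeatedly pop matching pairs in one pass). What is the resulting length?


Input: bacccad
Stack-based adjacent duplicate removal:
  Read 'b': push. Stack: b
  Read 'a': push. Stack: ba
  Read 'c': push. Stack: bac
  Read 'c': matches stack top 'c' => pop. Stack: ba
  Read 'c': push. Stack: bac
  Read 'a': push. Stack: baca
  Read 'd': push. Stack: bacad
Final stack: "bacad" (length 5)

5


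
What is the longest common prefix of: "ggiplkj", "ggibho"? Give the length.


Words: ggiplkj, ggibho
  Position 0: all 'g' => match
  Position 1: all 'g' => match
  Position 2: all 'i' => match
  Position 3: ('p', 'b') => mismatch, stop
LCP = "ggi" (length 3)

3


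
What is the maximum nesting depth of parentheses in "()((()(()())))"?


Input: "()((()(()())))"
Tracking depth:
  Position 0 '(': depth becomes 1
  Position 1 ')': depth becomes 0
  Position 2 '(': depth becomes 1
  Position 3 '(': depth becomes 2
  Position 4 '(': depth becomes 3
  Position 5 ')': depth becomes 2
  Position 6 '(': depth becomes 3
  Position 7 '(': depth becomes 4
  Position 8 ')': depth becomes 3
  Position 9 '(': depth becomes 4
  Position 10 ')': depth becomes 3
  Position 11 ')': depth becomes 2
  Position 12 ')': depth becomes 1
  Position 13 ')': depth becomes 0
Maximum depth reached: 4

4


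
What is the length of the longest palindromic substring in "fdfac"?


Input: "fdfac"
Checking substrings for palindromes:
  [0:3] "fdf" (len 3) => palindrome
Longest palindromic substring: "fdf" with length 3

3


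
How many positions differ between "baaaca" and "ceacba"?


Comparing "baaaca" and "ceacba" position by position:
  Position 0: 'b' vs 'c' => DIFFER
  Position 1: 'a' vs 'e' => DIFFER
  Position 2: 'a' vs 'a' => same
  Position 3: 'a' vs 'c' => DIFFER
  Position 4: 'c' vs 'b' => DIFFER
  Position 5: 'a' vs 'a' => same
Positions that differ: 4

4


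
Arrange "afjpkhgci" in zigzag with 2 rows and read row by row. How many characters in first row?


Zigzag "afjpkhgci" into 2 rows:
Placing characters:
  'a' => row 0
  'f' => row 1
  'j' => row 0
  'p' => row 1
  'k' => row 0
  'h' => row 1
  'g' => row 0
  'c' => row 1
  'i' => row 0
Rows:
  Row 0: "ajkgi"
  Row 1: "fphc"
First row length: 5

5


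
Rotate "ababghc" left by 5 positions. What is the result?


Input: "ababghc", rotate left by 5
First 5 characters: "ababg"
Remaining characters: "hc"
Concatenate remaining + first: "hc" + "ababg" = "hcababg"

hcababg


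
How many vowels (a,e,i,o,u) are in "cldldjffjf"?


Input: cldldjffjf
Checking each character:
  'c' at position 0: consonant
  'l' at position 1: consonant
  'd' at position 2: consonant
  'l' at position 3: consonant
  'd' at position 4: consonant
  'j' at position 5: consonant
  'f' at position 6: consonant
  'f' at position 7: consonant
  'j' at position 8: consonant
  'f' at position 9: consonant
Total vowels: 0

0


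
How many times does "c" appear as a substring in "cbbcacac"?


Searching for "c" in "cbbcacac"
Scanning each position:
  Position 0: "c" => MATCH
  Position 1: "b" => no
  Position 2: "b" => no
  Position 3: "c" => MATCH
  Position 4: "a" => no
  Position 5: "c" => MATCH
  Position 6: "a" => no
  Position 7: "c" => MATCH
Total occurrences: 4

4


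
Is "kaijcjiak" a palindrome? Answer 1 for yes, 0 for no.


Input: kaijcjiak
Reversed: kaijcjiak
  Compare pos 0 ('k') with pos 8 ('k'): match
  Compare pos 1 ('a') with pos 7 ('a'): match
  Compare pos 2 ('i') with pos 6 ('i'): match
  Compare pos 3 ('j') with pos 5 ('j'): match
Result: palindrome

1


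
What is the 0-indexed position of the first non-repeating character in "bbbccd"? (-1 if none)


Input: bbbccd
Character frequencies:
  'b': 3
  'c': 2
  'd': 1
Scanning left to right for freq == 1:
  Position 0 ('b'): freq=3, skip
  Position 1 ('b'): freq=3, skip
  Position 2 ('b'): freq=3, skip
  Position 3 ('c'): freq=2, skip
  Position 4 ('c'): freq=2, skip
  Position 5 ('d'): unique! => answer = 5

5


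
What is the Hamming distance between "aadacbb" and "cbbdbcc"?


Comparing "aadacbb" and "cbbdbcc" position by position:
  Position 0: 'a' vs 'c' => differ
  Position 1: 'a' vs 'b' => differ
  Position 2: 'd' vs 'b' => differ
  Position 3: 'a' vs 'd' => differ
  Position 4: 'c' vs 'b' => differ
  Position 5: 'b' vs 'c' => differ
  Position 6: 'b' vs 'c' => differ
Total differences (Hamming distance): 7

7


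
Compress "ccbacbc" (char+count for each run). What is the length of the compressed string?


Input: ccbacbc
Runs:
  'c' x 2 => "c2"
  'b' x 1 => "b1"
  'a' x 1 => "a1"
  'c' x 1 => "c1"
  'b' x 1 => "b1"
  'c' x 1 => "c1"
Compressed: "c2b1a1c1b1c1"
Compressed length: 12

12


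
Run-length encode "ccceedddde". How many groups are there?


Input: ccceedddde
Scanning for consecutive runs:
  Group 1: 'c' x 3 (positions 0-2)
  Group 2: 'e' x 2 (positions 3-4)
  Group 3: 'd' x 4 (positions 5-8)
  Group 4: 'e' x 1 (positions 9-9)
Total groups: 4

4


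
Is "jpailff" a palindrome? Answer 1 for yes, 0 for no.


Input: jpailff
Reversed: ffliapj
  Compare pos 0 ('j') with pos 6 ('f'): MISMATCH
  Compare pos 1 ('p') with pos 5 ('f'): MISMATCH
  Compare pos 2 ('a') with pos 4 ('l'): MISMATCH
Result: not a palindrome

0


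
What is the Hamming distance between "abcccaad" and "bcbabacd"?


Comparing "abcccaad" and "bcbabacd" position by position:
  Position 0: 'a' vs 'b' => differ
  Position 1: 'b' vs 'c' => differ
  Position 2: 'c' vs 'b' => differ
  Position 3: 'c' vs 'a' => differ
  Position 4: 'c' vs 'b' => differ
  Position 5: 'a' vs 'a' => same
  Position 6: 'a' vs 'c' => differ
  Position 7: 'd' vs 'd' => same
Total differences (Hamming distance): 6

6


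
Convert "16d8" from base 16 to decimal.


Input: "16d8" in base 16
Positional expansion:
  Digit '1' (value 1) x 16^3 = 4096
  Digit '6' (value 6) x 16^2 = 1536
  Digit 'd' (value 13) x 16^1 = 208
  Digit '8' (value 8) x 16^0 = 8
Sum = 5848

5848


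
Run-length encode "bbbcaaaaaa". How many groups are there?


Input: bbbcaaaaaa
Scanning for consecutive runs:
  Group 1: 'b' x 3 (positions 0-2)
  Group 2: 'c' x 1 (positions 3-3)
  Group 3: 'a' x 6 (positions 4-9)
Total groups: 3

3


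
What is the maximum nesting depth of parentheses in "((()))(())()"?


Input: "((()))(())()"
Tracking depth:
  Position 0 '(': depth becomes 1
  Position 1 '(': depth becomes 2
  Position 2 '(': depth becomes 3
  Position 3 ')': depth becomes 2
  Position 4 ')': depth becomes 1
  Position 5 ')': depth becomes 0
  Position 6 '(': depth becomes 1
  Position 7 '(': depth becomes 2
  Position 8 ')': depth becomes 1
  Position 9 ')': depth becomes 0
  Position 10 '(': depth becomes 1
  Position 11 ')': depth becomes 0
Maximum depth reached: 3

3


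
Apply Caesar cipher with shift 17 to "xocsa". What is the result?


Caesar cipher: shift "xocsa" by 17
  'x' (pos 23) + 17 = pos 14 = 'o'
  'o' (pos 14) + 17 = pos 5 = 'f'
  'c' (pos 2) + 17 = pos 19 = 't'
  's' (pos 18) + 17 = pos 9 = 'j'
  'a' (pos 0) + 17 = pos 17 = 'r'
Result: oftjr

oftjr


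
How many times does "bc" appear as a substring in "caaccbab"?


Searching for "bc" in "caaccbab"
Scanning each position:
  Position 0: "ca" => no
  Position 1: "aa" => no
  Position 2: "ac" => no
  Position 3: "cc" => no
  Position 4: "cb" => no
  Position 5: "ba" => no
  Position 6: "ab" => no
Total occurrences: 0

0


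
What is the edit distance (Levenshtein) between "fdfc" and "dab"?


Computing edit distance: "fdfc" -> "dab"
DP table:
           d    a    b
      0    1    2    3
  f   1    1    2    3
  d   2    1    2    3
  f   3    2    2    3
  c   4    3    3    3
Edit distance = dp[4][3] = 3

3


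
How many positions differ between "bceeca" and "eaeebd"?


Comparing "bceeca" and "eaeebd" position by position:
  Position 0: 'b' vs 'e' => DIFFER
  Position 1: 'c' vs 'a' => DIFFER
  Position 2: 'e' vs 'e' => same
  Position 3: 'e' vs 'e' => same
  Position 4: 'c' vs 'b' => DIFFER
  Position 5: 'a' vs 'd' => DIFFER
Positions that differ: 4

4


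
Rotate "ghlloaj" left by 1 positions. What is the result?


Input: "ghlloaj", rotate left by 1
First 1 characters: "g"
Remaining characters: "hlloaj"
Concatenate remaining + first: "hlloaj" + "g" = "hlloajg"

hlloajg


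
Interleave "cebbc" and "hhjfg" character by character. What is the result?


Interleaving "cebbc" and "hhjfg":
  Position 0: 'c' from first, 'h' from second => "ch"
  Position 1: 'e' from first, 'h' from second => "eh"
  Position 2: 'b' from first, 'j' from second => "bj"
  Position 3: 'b' from first, 'f' from second => "bf"
  Position 4: 'c' from first, 'g' from second => "cg"
Result: chehbjbfcg

chehbjbfcg


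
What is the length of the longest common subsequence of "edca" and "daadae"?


LCS of "edca" and "daadae"
DP table:
           d    a    a    d    a    e
      0    0    0    0    0    0    0
  e   0    0    0    0    0    0    1
  d   0    1    1    1    1    1    1
  c   0    1    1    1    1    1    1
  a   0    1    2    2    2    2    2
LCS length = dp[4][6] = 2

2


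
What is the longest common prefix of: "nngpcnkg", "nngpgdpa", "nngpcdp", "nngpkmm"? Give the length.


Words: nngpcnkg, nngpgdpa, nngpcdp, nngpkmm
  Position 0: all 'n' => match
  Position 1: all 'n' => match
  Position 2: all 'g' => match
  Position 3: all 'p' => match
  Position 4: ('c', 'g', 'c', 'k') => mismatch, stop
LCP = "nngp" (length 4)

4


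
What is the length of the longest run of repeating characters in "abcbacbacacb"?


Input: "abcbacbacacb"
Scanning for longest run:
  Position 1 ('b'): new char, reset run to 1
  Position 2 ('c'): new char, reset run to 1
  Position 3 ('b'): new char, reset run to 1
  Position 4 ('a'): new char, reset run to 1
  Position 5 ('c'): new char, reset run to 1
  Position 6 ('b'): new char, reset run to 1
  Position 7 ('a'): new char, reset run to 1
  Position 8 ('c'): new char, reset run to 1
  Position 9 ('a'): new char, reset run to 1
  Position 10 ('c'): new char, reset run to 1
  Position 11 ('b'): new char, reset run to 1
Longest run: 'a' with length 1

1


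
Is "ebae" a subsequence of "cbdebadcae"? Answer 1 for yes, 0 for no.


Check if "ebae" is a subsequence of "cbdebadcae"
Greedy scan:
  Position 0 ('c'): no match needed
  Position 1 ('b'): no match needed
  Position 2 ('d'): no match needed
  Position 3 ('e'): matches sub[0] = 'e'
  Position 4 ('b'): matches sub[1] = 'b'
  Position 5 ('a'): matches sub[2] = 'a'
  Position 6 ('d'): no match needed
  Position 7 ('c'): no match needed
  Position 8 ('a'): no match needed
  Position 9 ('e'): matches sub[3] = 'e'
All 4 characters matched => is a subsequence

1


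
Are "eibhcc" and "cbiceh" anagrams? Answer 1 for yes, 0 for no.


Strings: "eibhcc", "cbiceh"
Sorted first:  bccehi
Sorted second: bccehi
Sorted forms match => anagrams

1


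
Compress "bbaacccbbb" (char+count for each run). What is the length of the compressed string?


Input: bbaacccbbb
Runs:
  'b' x 2 => "b2"
  'a' x 2 => "a2"
  'c' x 3 => "c3"
  'b' x 3 => "b3"
Compressed: "b2a2c3b3"
Compressed length: 8

8


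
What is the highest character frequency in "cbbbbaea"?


Input: cbbbbaea
Character counts:
  'a': 2
  'b': 4
  'c': 1
  'e': 1
Maximum frequency: 4

4


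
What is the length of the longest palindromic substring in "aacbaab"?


Input: "aacbaab"
Checking substrings for palindromes:
  [3:7] "baab" (len 4) => palindrome
  [0:2] "aa" (len 2) => palindrome
  [4:6] "aa" (len 2) => palindrome
Longest palindromic substring: "baab" with length 4

4


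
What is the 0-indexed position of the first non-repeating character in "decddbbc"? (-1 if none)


Input: decddbbc
Character frequencies:
  'b': 2
  'c': 2
  'd': 3
  'e': 1
Scanning left to right for freq == 1:
  Position 0 ('d'): freq=3, skip
  Position 1 ('e'): unique! => answer = 1

1


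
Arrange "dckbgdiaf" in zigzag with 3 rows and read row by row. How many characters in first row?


Zigzag "dckbgdiaf" into 3 rows:
Placing characters:
  'd' => row 0
  'c' => row 1
  'k' => row 2
  'b' => row 1
  'g' => row 0
  'd' => row 1
  'i' => row 2
  'a' => row 1
  'f' => row 0
Rows:
  Row 0: "dgf"
  Row 1: "cbda"
  Row 2: "ki"
First row length: 3

3


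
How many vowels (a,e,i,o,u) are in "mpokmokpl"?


Input: mpokmokpl
Checking each character:
  'm' at position 0: consonant
  'p' at position 1: consonant
  'o' at position 2: vowel (running total: 1)
  'k' at position 3: consonant
  'm' at position 4: consonant
  'o' at position 5: vowel (running total: 2)
  'k' at position 6: consonant
  'p' at position 7: consonant
  'l' at position 8: consonant
Total vowels: 2

2


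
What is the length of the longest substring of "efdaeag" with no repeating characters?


Input: "efdaeag"
Sliding window (track last position of each char):
  Position 0 ('e'): window [0,0] length 1 -- new best
  Position 1 ('f'): window [0,1] length 2 -- new best
  Position 2 ('d'): window [0,2] length 3 -- new best
  Position 3 ('a'): window [0,3] length 4 -- new best
  Position 4 ('e'): repeat (last at 0), move window start to 1
  Position 4 ('e'): window [1,4] length 4
  Position 5 ('a'): repeat (last at 3), move window start to 4
  Position 5 ('a'): window [4,5] length 2
  Position 6 ('g'): window [4,6] length 3
Longest substring with no repeats: "efda" with length 4

4


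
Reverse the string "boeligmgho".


Input: boeligmgho
Reading characters right to left:
  Position 9: 'o'
  Position 8: 'h'
  Position 7: 'g'
  Position 6: 'm'
  Position 5: 'g'
  Position 4: 'i'
  Position 3: 'l'
  Position 2: 'e'
  Position 1: 'o'
  Position 0: 'b'
Reversed: ohgmgileob

ohgmgileob


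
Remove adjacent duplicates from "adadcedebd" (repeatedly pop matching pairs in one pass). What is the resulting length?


Input: adadcedebd
Stack-based adjacent duplicate removal:
  Read 'a': push. Stack: a
  Read 'd': push. Stack: ad
  Read 'a': push. Stack: ada
  Read 'd': push. Stack: adad
  Read 'c': push. Stack: adadc
  Read 'e': push. Stack: adadce
  Read 'd': push. Stack: adadced
  Read 'e': push. Stack: adadcede
  Read 'b': push. Stack: adadcedeb
  Read 'd': push. Stack: adadcedebd
Final stack: "adadcedebd" (length 10)

10


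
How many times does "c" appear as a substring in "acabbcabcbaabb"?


Searching for "c" in "acabbcabcbaabb"
Scanning each position:
  Position 0: "a" => no
  Position 1: "c" => MATCH
  Position 2: "a" => no
  Position 3: "b" => no
  Position 4: "b" => no
  Position 5: "c" => MATCH
  Position 6: "a" => no
  Position 7: "b" => no
  Position 8: "c" => MATCH
  Position 9: "b" => no
  Position 10: "a" => no
  Position 11: "a" => no
  Position 12: "b" => no
  Position 13: "b" => no
Total occurrences: 3

3


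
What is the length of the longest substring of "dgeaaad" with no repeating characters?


Input: "dgeaaad"
Sliding window (track last position of each char):
  Position 0 ('d'): window [0,0] length 1 -- new best
  Position 1 ('g'): window [0,1] length 2 -- new best
  Position 2 ('e'): window [0,2] length 3 -- new best
  Position 3 ('a'): window [0,3] length 4 -- new best
  Position 4 ('a'): repeat (last at 3), move window start to 4
  Position 4 ('a'): window [4,4] length 1
  Position 5 ('a'): repeat (last at 4), move window start to 5
  Position 5 ('a'): window [5,5] length 1
  Position 6 ('d'): window [5,6] length 2
Longest substring with no repeats: "dgea" with length 4

4


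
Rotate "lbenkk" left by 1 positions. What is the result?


Input: "lbenkk", rotate left by 1
First 1 characters: "l"
Remaining characters: "benkk"
Concatenate remaining + first: "benkk" + "l" = "benkkl"

benkkl


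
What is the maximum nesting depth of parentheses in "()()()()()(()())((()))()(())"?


Input: "()()()()()(()())((()))()(())"
Tracking depth:
  Position 0 '(': depth becomes 1
  Position 1 ')': depth becomes 0
  Position 2 '(': depth becomes 1
  Position 3 ')': depth becomes 0
  Position 4 '(': depth becomes 1
  Position 5 ')': depth becomes 0
  Position 6 '(': depth becomes 1
  Position 7 ')': depth becomes 0
  Position 8 '(': depth becomes 1
  Position 9 ')': depth becomes 0
  Position 10 '(': depth becomes 1
  Position 11 '(': depth becomes 2
  Position 12 ')': depth becomes 1
  Position 13 '(': depth becomes 2
  Position 14 ')': depth becomes 1
  Position 15 ')': depth becomes 0
  Position 16 '(': depth becomes 1
  Position 17 '(': depth becomes 2
  Position 18 '(': depth becomes 3
  Position 19 ')': depth becomes 2
  Position 20 ')': depth becomes 1
  Position 21 ')': depth becomes 0
  Position 22 '(': depth becomes 1
  Position 23 ')': depth becomes 0
  Position 24 '(': depth becomes 1
  Position 25 '(': depth becomes 2
  Position 26 ')': depth becomes 1
  Position 27 ')': depth becomes 0
Maximum depth reached: 3

3


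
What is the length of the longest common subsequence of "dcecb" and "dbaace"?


LCS of "dcecb" and "dbaace"
DP table:
           d    b    a    a    c    e
      0    0    0    0    0    0    0
  d   0    1    1    1    1    1    1
  c   0    1    1    1    1    2    2
  e   0    1    1    1    1    2    3
  c   0    1    1    1    1    2    3
  b   0    1    2    2    2    2    3
LCS length = dp[5][6] = 3

3


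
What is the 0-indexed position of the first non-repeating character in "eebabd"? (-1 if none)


Input: eebabd
Character frequencies:
  'a': 1
  'b': 2
  'd': 1
  'e': 2
Scanning left to right for freq == 1:
  Position 0 ('e'): freq=2, skip
  Position 1 ('e'): freq=2, skip
  Position 2 ('b'): freq=2, skip
  Position 3 ('a'): unique! => answer = 3

3


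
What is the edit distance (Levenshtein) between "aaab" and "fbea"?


Computing edit distance: "aaab" -> "fbea"
DP table:
           f    b    e    a
      0    1    2    3    4
  a   1    1    2    3    3
  a   2    2    2    3    3
  a   3    3    3    3    3
  b   4    4    3    4    4
Edit distance = dp[4][4] = 4

4


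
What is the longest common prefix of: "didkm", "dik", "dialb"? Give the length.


Words: didkm, dik, dialb
  Position 0: all 'd' => match
  Position 1: all 'i' => match
  Position 2: ('d', 'k', 'a') => mismatch, stop
LCP = "di" (length 2)

2


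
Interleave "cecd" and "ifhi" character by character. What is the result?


Interleaving "cecd" and "ifhi":
  Position 0: 'c' from first, 'i' from second => "ci"
  Position 1: 'e' from first, 'f' from second => "ef"
  Position 2: 'c' from first, 'h' from second => "ch"
  Position 3: 'd' from first, 'i' from second => "di"
Result: ciefchdi

ciefchdi


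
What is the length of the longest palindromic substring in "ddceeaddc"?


Input: "ddceeaddc"
Checking substrings for palindromes:
  [0:2] "dd" (len 2) => palindrome
  [3:5] "ee" (len 2) => palindrome
  [6:8] "dd" (len 2) => palindrome
Longest palindromic substring: "dd" with length 2

2


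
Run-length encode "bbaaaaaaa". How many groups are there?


Input: bbaaaaaaa
Scanning for consecutive runs:
  Group 1: 'b' x 2 (positions 0-1)
  Group 2: 'a' x 7 (positions 2-8)
Total groups: 2

2


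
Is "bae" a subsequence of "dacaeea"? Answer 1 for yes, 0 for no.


Check if "bae" is a subsequence of "dacaeea"
Greedy scan:
  Position 0 ('d'): no match needed
  Position 1 ('a'): no match needed
  Position 2 ('c'): no match needed
  Position 3 ('a'): no match needed
  Position 4 ('e'): no match needed
  Position 5 ('e'): no match needed
  Position 6 ('a'): no match needed
Only matched 0/3 characters => not a subsequence

0


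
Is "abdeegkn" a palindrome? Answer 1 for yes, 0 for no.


Input: abdeegkn
Reversed: nkgeedba
  Compare pos 0 ('a') with pos 7 ('n'): MISMATCH
  Compare pos 1 ('b') with pos 6 ('k'): MISMATCH
  Compare pos 2 ('d') with pos 5 ('g'): MISMATCH
  Compare pos 3 ('e') with pos 4 ('e'): match
Result: not a palindrome

0


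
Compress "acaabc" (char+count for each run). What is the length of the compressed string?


Input: acaabc
Runs:
  'a' x 1 => "a1"
  'c' x 1 => "c1"
  'a' x 2 => "a2"
  'b' x 1 => "b1"
  'c' x 1 => "c1"
Compressed: "a1c1a2b1c1"
Compressed length: 10

10


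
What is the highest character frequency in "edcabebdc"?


Input: edcabebdc
Character counts:
  'a': 1
  'b': 2
  'c': 2
  'd': 2
  'e': 2
Maximum frequency: 2

2


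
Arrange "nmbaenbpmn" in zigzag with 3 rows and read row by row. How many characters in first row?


Zigzag "nmbaenbpmn" into 3 rows:
Placing characters:
  'n' => row 0
  'm' => row 1
  'b' => row 2
  'a' => row 1
  'e' => row 0
  'n' => row 1
  'b' => row 2
  'p' => row 1
  'm' => row 0
  'n' => row 1
Rows:
  Row 0: "nem"
  Row 1: "manpn"
  Row 2: "bb"
First row length: 3

3


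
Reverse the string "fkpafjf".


Input: fkpafjf
Reading characters right to left:
  Position 6: 'f'
  Position 5: 'j'
  Position 4: 'f'
  Position 3: 'a'
  Position 2: 'p'
  Position 1: 'k'
  Position 0: 'f'
Reversed: fjfapkf

fjfapkf


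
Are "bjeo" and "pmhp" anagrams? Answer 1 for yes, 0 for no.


Strings: "bjeo", "pmhp"
Sorted first:  bejo
Sorted second: hmpp
Differ at position 0: 'b' vs 'h' => not anagrams

0


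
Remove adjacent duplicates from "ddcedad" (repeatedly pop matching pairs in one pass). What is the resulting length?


Input: ddcedad
Stack-based adjacent duplicate removal:
  Read 'd': push. Stack: d
  Read 'd': matches stack top 'd' => pop. Stack: (empty)
  Read 'c': push. Stack: c
  Read 'e': push. Stack: ce
  Read 'd': push. Stack: ced
  Read 'a': push. Stack: ceda
  Read 'd': push. Stack: cedad
Final stack: "cedad" (length 5)

5


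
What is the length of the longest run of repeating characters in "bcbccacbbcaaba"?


Input: "bcbccacbbcaaba"
Scanning for longest run:
  Position 1 ('c'): new char, reset run to 1
  Position 2 ('b'): new char, reset run to 1
  Position 3 ('c'): new char, reset run to 1
  Position 4 ('c'): continues run of 'c', length=2
  Position 5 ('a'): new char, reset run to 1
  Position 6 ('c'): new char, reset run to 1
  Position 7 ('b'): new char, reset run to 1
  Position 8 ('b'): continues run of 'b', length=2
  Position 9 ('c'): new char, reset run to 1
  Position 10 ('a'): new char, reset run to 1
  Position 11 ('a'): continues run of 'a', length=2
  Position 12 ('b'): new char, reset run to 1
  Position 13 ('a'): new char, reset run to 1
Longest run: 'c' with length 2

2


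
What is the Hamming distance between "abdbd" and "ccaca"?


Comparing "abdbd" and "ccaca" position by position:
  Position 0: 'a' vs 'c' => differ
  Position 1: 'b' vs 'c' => differ
  Position 2: 'd' vs 'a' => differ
  Position 3: 'b' vs 'c' => differ
  Position 4: 'd' vs 'a' => differ
Total differences (Hamming distance): 5

5


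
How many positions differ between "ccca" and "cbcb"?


Comparing "ccca" and "cbcb" position by position:
  Position 0: 'c' vs 'c' => same
  Position 1: 'c' vs 'b' => DIFFER
  Position 2: 'c' vs 'c' => same
  Position 3: 'a' vs 'b' => DIFFER
Positions that differ: 2

2


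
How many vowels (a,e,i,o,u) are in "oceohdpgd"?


Input: oceohdpgd
Checking each character:
  'o' at position 0: vowel (running total: 1)
  'c' at position 1: consonant
  'e' at position 2: vowel (running total: 2)
  'o' at position 3: vowel (running total: 3)
  'h' at position 4: consonant
  'd' at position 5: consonant
  'p' at position 6: consonant
  'g' at position 7: consonant
  'd' at position 8: consonant
Total vowels: 3

3


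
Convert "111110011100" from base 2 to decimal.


Input: "111110011100" in base 2
Positional expansion:
  Digit '1' (value 1) x 2^11 = 2048
  Digit '1' (value 1) x 2^10 = 1024
  Digit '1' (value 1) x 2^9 = 512
  Digit '1' (value 1) x 2^8 = 256
  Digit '1' (value 1) x 2^7 = 128
  Digit '0' (value 0) x 2^6 = 0
  Digit '0' (value 0) x 2^5 = 0
  Digit '1' (value 1) x 2^4 = 16
  Digit '1' (value 1) x 2^3 = 8
  Digit '1' (value 1) x 2^2 = 4
  Digit '0' (value 0) x 2^1 = 0
  Digit '0' (value 0) x 2^0 = 0
Sum = 3996

3996


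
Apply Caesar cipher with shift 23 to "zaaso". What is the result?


Caesar cipher: shift "zaaso" by 23
  'z' (pos 25) + 23 = pos 22 = 'w'
  'a' (pos 0) + 23 = pos 23 = 'x'
  'a' (pos 0) + 23 = pos 23 = 'x'
  's' (pos 18) + 23 = pos 15 = 'p'
  'o' (pos 14) + 23 = pos 11 = 'l'
Result: wxxpl

wxxpl


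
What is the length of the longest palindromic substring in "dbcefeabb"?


Input: "dbcefeabb"
Checking substrings for palindromes:
  [3:6] "efe" (len 3) => palindrome
  [7:9] "bb" (len 2) => palindrome
Longest palindromic substring: "efe" with length 3

3


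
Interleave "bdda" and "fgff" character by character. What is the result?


Interleaving "bdda" and "fgff":
  Position 0: 'b' from first, 'f' from second => "bf"
  Position 1: 'd' from first, 'g' from second => "dg"
  Position 2: 'd' from first, 'f' from second => "df"
  Position 3: 'a' from first, 'f' from second => "af"
Result: bfdgdfaf

bfdgdfaf


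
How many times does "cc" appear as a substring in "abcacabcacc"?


Searching for "cc" in "abcacabcacc"
Scanning each position:
  Position 0: "ab" => no
  Position 1: "bc" => no
  Position 2: "ca" => no
  Position 3: "ac" => no
  Position 4: "ca" => no
  Position 5: "ab" => no
  Position 6: "bc" => no
  Position 7: "ca" => no
  Position 8: "ac" => no
  Position 9: "cc" => MATCH
Total occurrences: 1

1


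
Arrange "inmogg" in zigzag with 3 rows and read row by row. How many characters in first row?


Zigzag "inmogg" into 3 rows:
Placing characters:
  'i' => row 0
  'n' => row 1
  'm' => row 2
  'o' => row 1
  'g' => row 0
  'g' => row 1
Rows:
  Row 0: "ig"
  Row 1: "nog"
  Row 2: "m"
First row length: 2

2


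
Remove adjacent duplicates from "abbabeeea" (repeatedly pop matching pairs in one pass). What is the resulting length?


Input: abbabeeea
Stack-based adjacent duplicate removal:
  Read 'a': push. Stack: a
  Read 'b': push. Stack: ab
  Read 'b': matches stack top 'b' => pop. Stack: a
  Read 'a': matches stack top 'a' => pop. Stack: (empty)
  Read 'b': push. Stack: b
  Read 'e': push. Stack: be
  Read 'e': matches stack top 'e' => pop. Stack: b
  Read 'e': push. Stack: be
  Read 'a': push. Stack: bea
Final stack: "bea" (length 3)

3


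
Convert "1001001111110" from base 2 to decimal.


Input: "1001001111110" in base 2
Positional expansion:
  Digit '1' (value 1) x 2^12 = 4096
  Digit '0' (value 0) x 2^11 = 0
  Digit '0' (value 0) x 2^10 = 0
  Digit '1' (value 1) x 2^9 = 512
  Digit '0' (value 0) x 2^8 = 0
  Digit '0' (value 0) x 2^7 = 0
  Digit '1' (value 1) x 2^6 = 64
  Digit '1' (value 1) x 2^5 = 32
  Digit '1' (value 1) x 2^4 = 16
  Digit '1' (value 1) x 2^3 = 8
  Digit '1' (value 1) x 2^2 = 4
  Digit '1' (value 1) x 2^1 = 2
  Digit '0' (value 0) x 2^0 = 0
Sum = 4734

4734


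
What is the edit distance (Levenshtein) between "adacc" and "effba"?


Computing edit distance: "adacc" -> "effba"
DP table:
           e    f    f    b    a
      0    1    2    3    4    5
  a   1    1    2    3    4    4
  d   2    2    2    3    4    5
  a   3    3    3    3    4    4
  c   4    4    4    4    4    5
  c   5    5    5    5    5    5
Edit distance = dp[5][5] = 5

5


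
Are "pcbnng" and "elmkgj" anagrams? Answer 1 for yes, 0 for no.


Strings: "pcbnng", "elmkgj"
Sorted first:  bcgnnp
Sorted second: egjklm
Differ at position 0: 'b' vs 'e' => not anagrams

0


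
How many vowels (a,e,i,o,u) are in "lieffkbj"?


Input: lieffkbj
Checking each character:
  'l' at position 0: consonant
  'i' at position 1: vowel (running total: 1)
  'e' at position 2: vowel (running total: 2)
  'f' at position 3: consonant
  'f' at position 4: consonant
  'k' at position 5: consonant
  'b' at position 6: consonant
  'j' at position 7: consonant
Total vowels: 2

2


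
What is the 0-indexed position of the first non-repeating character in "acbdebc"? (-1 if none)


Input: acbdebc
Character frequencies:
  'a': 1
  'b': 2
  'c': 2
  'd': 1
  'e': 1
Scanning left to right for freq == 1:
  Position 0 ('a'): unique! => answer = 0

0


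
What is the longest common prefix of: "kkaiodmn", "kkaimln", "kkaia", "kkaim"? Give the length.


Words: kkaiodmn, kkaimln, kkaia, kkaim
  Position 0: all 'k' => match
  Position 1: all 'k' => match
  Position 2: all 'a' => match
  Position 3: all 'i' => match
  Position 4: ('o', 'm', 'a', 'm') => mismatch, stop
LCP = "kkai" (length 4)

4


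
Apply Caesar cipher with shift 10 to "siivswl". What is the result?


Caesar cipher: shift "siivswl" by 10
  's' (pos 18) + 10 = pos 2 = 'c'
  'i' (pos 8) + 10 = pos 18 = 's'
  'i' (pos 8) + 10 = pos 18 = 's'
  'v' (pos 21) + 10 = pos 5 = 'f'
  's' (pos 18) + 10 = pos 2 = 'c'
  'w' (pos 22) + 10 = pos 6 = 'g'
  'l' (pos 11) + 10 = pos 21 = 'v'
Result: cssfcgv

cssfcgv


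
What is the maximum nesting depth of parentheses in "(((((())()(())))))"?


Input: "(((((())()(())))))"
Tracking depth:
  Position 0 '(': depth becomes 1
  Position 1 '(': depth becomes 2
  Position 2 '(': depth becomes 3
  Position 3 '(': depth becomes 4
  Position 4 '(': depth becomes 5
  Position 5 '(': depth becomes 6
  Position 6 ')': depth becomes 5
  Position 7 ')': depth becomes 4
  Position 8 '(': depth becomes 5
  Position 9 ')': depth becomes 4
  Position 10 '(': depth becomes 5
  Position 11 '(': depth becomes 6
  Position 12 ')': depth becomes 5
  Position 13 ')': depth becomes 4
  Position 14 ')': depth becomes 3
  Position 15 ')': depth becomes 2
  Position 16 ')': depth becomes 1
  Position 17 ')': depth becomes 0
Maximum depth reached: 6

6


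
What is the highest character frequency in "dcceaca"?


Input: dcceaca
Character counts:
  'a': 2
  'c': 3
  'd': 1
  'e': 1
Maximum frequency: 3

3


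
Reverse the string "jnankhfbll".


Input: jnankhfbll
Reading characters right to left:
  Position 9: 'l'
  Position 8: 'l'
  Position 7: 'b'
  Position 6: 'f'
  Position 5: 'h'
  Position 4: 'k'
  Position 3: 'n'
  Position 2: 'a'
  Position 1: 'n'
  Position 0: 'j'
Reversed: llbfhknanj

llbfhknanj


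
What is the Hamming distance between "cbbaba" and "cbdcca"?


Comparing "cbbaba" and "cbdcca" position by position:
  Position 0: 'c' vs 'c' => same
  Position 1: 'b' vs 'b' => same
  Position 2: 'b' vs 'd' => differ
  Position 3: 'a' vs 'c' => differ
  Position 4: 'b' vs 'c' => differ
  Position 5: 'a' vs 'a' => same
Total differences (Hamming distance): 3

3


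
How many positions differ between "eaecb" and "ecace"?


Comparing "eaecb" and "ecace" position by position:
  Position 0: 'e' vs 'e' => same
  Position 1: 'a' vs 'c' => DIFFER
  Position 2: 'e' vs 'a' => DIFFER
  Position 3: 'c' vs 'c' => same
  Position 4: 'b' vs 'e' => DIFFER
Positions that differ: 3

3


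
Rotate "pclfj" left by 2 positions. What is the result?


Input: "pclfj", rotate left by 2
First 2 characters: "pc"
Remaining characters: "lfj"
Concatenate remaining + first: "lfj" + "pc" = "lfjpc"

lfjpc


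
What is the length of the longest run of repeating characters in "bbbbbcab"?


Input: "bbbbbcab"
Scanning for longest run:
  Position 1 ('b'): continues run of 'b', length=2
  Position 2 ('b'): continues run of 'b', length=3
  Position 3 ('b'): continues run of 'b', length=4
  Position 4 ('b'): continues run of 'b', length=5
  Position 5 ('c'): new char, reset run to 1
  Position 6 ('a'): new char, reset run to 1
  Position 7 ('b'): new char, reset run to 1
Longest run: 'b' with length 5

5


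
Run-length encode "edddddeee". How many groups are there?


Input: edddddeee
Scanning for consecutive runs:
  Group 1: 'e' x 1 (positions 0-0)
  Group 2: 'd' x 5 (positions 1-5)
  Group 3: 'e' x 3 (positions 6-8)
Total groups: 3

3


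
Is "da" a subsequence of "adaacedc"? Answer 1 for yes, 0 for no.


Check if "da" is a subsequence of "adaacedc"
Greedy scan:
  Position 0 ('a'): no match needed
  Position 1 ('d'): matches sub[0] = 'd'
  Position 2 ('a'): matches sub[1] = 'a'
  Position 3 ('a'): no match needed
  Position 4 ('c'): no match needed
  Position 5 ('e'): no match needed
  Position 6 ('d'): no match needed
  Position 7 ('c'): no match needed
All 2 characters matched => is a subsequence

1


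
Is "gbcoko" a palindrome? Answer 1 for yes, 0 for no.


Input: gbcoko
Reversed: okocbg
  Compare pos 0 ('g') with pos 5 ('o'): MISMATCH
  Compare pos 1 ('b') with pos 4 ('k'): MISMATCH
  Compare pos 2 ('c') with pos 3 ('o'): MISMATCH
Result: not a palindrome

0


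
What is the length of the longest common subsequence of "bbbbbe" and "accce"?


LCS of "bbbbbe" and "accce"
DP table:
           a    c    c    c    e
      0    0    0    0    0    0
  b   0    0    0    0    0    0
  b   0    0    0    0    0    0
  b   0    0    0    0    0    0
  b   0    0    0    0    0    0
  b   0    0    0    0    0    0
  e   0    0    0    0    0    1
LCS length = dp[6][5] = 1

1


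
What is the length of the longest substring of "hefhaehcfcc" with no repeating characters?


Input: "hefhaehcfcc"
Sliding window (track last position of each char):
  Position 0 ('h'): window [0,0] length 1 -- new best
  Position 1 ('e'): window [0,1] length 2 -- new best
  Position 2 ('f'): window [0,2] length 3 -- new best
  Position 3 ('h'): repeat (last at 0), move window start to 1
  Position 3 ('h'): window [1,3] length 3
  Position 4 ('a'): window [1,4] length 4 -- new best
  Position 5 ('e'): repeat (last at 1), move window start to 2
  Position 5 ('e'): window [2,5] length 4
  Position 6 ('h'): repeat (last at 3), move window start to 4
  Position 6 ('h'): window [4,6] length 3
  Position 7 ('c'): window [4,7] length 4
  Position 8 ('f'): window [4,8] length 5 -- new best
  Position 9 ('c'): repeat (last at 7), move window start to 8
  Position 9 ('c'): window [8,9] length 2
  Position 10 ('c'): repeat (last at 9), move window start to 10
  Position 10 ('c'): window [10,10] length 1
Longest substring with no repeats: "aehcf" with length 5

5


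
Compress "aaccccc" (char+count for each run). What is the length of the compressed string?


Input: aaccccc
Runs:
  'a' x 2 => "a2"
  'c' x 5 => "c5"
Compressed: "a2c5"
Compressed length: 4

4


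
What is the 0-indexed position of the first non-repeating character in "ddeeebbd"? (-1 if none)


Input: ddeeebbd
Character frequencies:
  'b': 2
  'd': 3
  'e': 3
Scanning left to right for freq == 1:
  Position 0 ('d'): freq=3, skip
  Position 1 ('d'): freq=3, skip
  Position 2 ('e'): freq=3, skip
  Position 3 ('e'): freq=3, skip
  Position 4 ('e'): freq=3, skip
  Position 5 ('b'): freq=2, skip
  Position 6 ('b'): freq=2, skip
  Position 7 ('d'): freq=3, skip
  No unique character found => answer = -1

-1


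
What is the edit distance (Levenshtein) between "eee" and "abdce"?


Computing edit distance: "eee" -> "abdce"
DP table:
           a    b    d    c    e
      0    1    2    3    4    5
  e   1    1    2    3    4    4
  e   2    2    2    3    4    4
  e   3    3    3    3    4    4
Edit distance = dp[3][5] = 4

4


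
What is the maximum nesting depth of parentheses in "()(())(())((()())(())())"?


Input: "()(())(())((()())(())())"
Tracking depth:
  Position 0 '(': depth becomes 1
  Position 1 ')': depth becomes 0
  Position 2 '(': depth becomes 1
  Position 3 '(': depth becomes 2
  Position 4 ')': depth becomes 1
  Position 5 ')': depth becomes 0
  Position 6 '(': depth becomes 1
  Position 7 '(': depth becomes 2
  Position 8 ')': depth becomes 1
  Position 9 ')': depth becomes 0
  Position 10 '(': depth becomes 1
  Position 11 '(': depth becomes 2
  Position 12 '(': depth becomes 3
  Position 13 ')': depth becomes 2
  Position 14 '(': depth becomes 3
  Position 15 ')': depth becomes 2
  Position 16 ')': depth becomes 1
  Position 17 '(': depth becomes 2
  Position 18 '(': depth becomes 3
  Position 19 ')': depth becomes 2
  Position 20 ')': depth becomes 1
  Position 21 '(': depth becomes 2
  Position 22 ')': depth becomes 1
  Position 23 ')': depth becomes 0
Maximum depth reached: 3

3


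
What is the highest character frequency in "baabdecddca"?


Input: baabdecddca
Character counts:
  'a': 3
  'b': 2
  'c': 2
  'd': 3
  'e': 1
Maximum frequency: 3

3


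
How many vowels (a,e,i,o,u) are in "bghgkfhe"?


Input: bghgkfhe
Checking each character:
  'b' at position 0: consonant
  'g' at position 1: consonant
  'h' at position 2: consonant
  'g' at position 3: consonant
  'k' at position 4: consonant
  'f' at position 5: consonant
  'h' at position 6: consonant
  'e' at position 7: vowel (running total: 1)
Total vowels: 1

1


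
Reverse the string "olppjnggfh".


Input: olppjnggfh
Reading characters right to left:
  Position 9: 'h'
  Position 8: 'f'
  Position 7: 'g'
  Position 6: 'g'
  Position 5: 'n'
  Position 4: 'j'
  Position 3: 'p'
  Position 2: 'p'
  Position 1: 'l'
  Position 0: 'o'
Reversed: hfggnjpplo

hfggnjpplo


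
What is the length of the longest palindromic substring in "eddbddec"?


Input: "eddbddec"
Checking substrings for palindromes:
  [0:7] "eddbdde" (len 7) => palindrome
  [1:6] "ddbdd" (len 5) => palindrome
  [2:5] "dbd" (len 3) => palindrome
  [1:3] "dd" (len 2) => palindrome
  [4:6] "dd" (len 2) => palindrome
Longest palindromic substring: "eddbdde" with length 7

7


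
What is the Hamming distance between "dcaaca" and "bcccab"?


Comparing "dcaaca" and "bcccab" position by position:
  Position 0: 'd' vs 'b' => differ
  Position 1: 'c' vs 'c' => same
  Position 2: 'a' vs 'c' => differ
  Position 3: 'a' vs 'c' => differ
  Position 4: 'c' vs 'a' => differ
  Position 5: 'a' vs 'b' => differ
Total differences (Hamming distance): 5

5


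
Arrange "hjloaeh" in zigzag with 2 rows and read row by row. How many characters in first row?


Zigzag "hjloaeh" into 2 rows:
Placing characters:
  'h' => row 0
  'j' => row 1
  'l' => row 0
  'o' => row 1
  'a' => row 0
  'e' => row 1
  'h' => row 0
Rows:
  Row 0: "hlah"
  Row 1: "joe"
First row length: 4

4


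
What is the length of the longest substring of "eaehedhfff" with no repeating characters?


Input: "eaehedhfff"
Sliding window (track last position of each char):
  Position 0 ('e'): window [0,0] length 1 -- new best
  Position 1 ('a'): window [0,1] length 2 -- new best
  Position 2 ('e'): repeat (last at 0), move window start to 1
  Position 2 ('e'): window [1,2] length 2
  Position 3 ('h'): window [1,3] length 3 -- new best
  Position 4 ('e'): repeat (last at 2), move window start to 3
  Position 4 ('e'): window [3,4] length 2
  Position 5 ('d'): window [3,5] length 3
  Position 6 ('h'): repeat (last at 3), move window start to 4
  Position 6 ('h'): window [4,6] length 3
  Position 7 ('f'): window [4,7] length 4 -- new best
  Position 8 ('f'): repeat (last at 7), move window start to 8
  Position 8 ('f'): window [8,8] length 1
  Position 9 ('f'): repeat (last at 8), move window start to 9
  Position 9 ('f'): window [9,9] length 1
Longest substring with no repeats: "edhf" with length 4

4


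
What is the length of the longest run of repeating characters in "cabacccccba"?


Input: "cabacccccba"
Scanning for longest run:
  Position 1 ('a'): new char, reset run to 1
  Position 2 ('b'): new char, reset run to 1
  Position 3 ('a'): new char, reset run to 1
  Position 4 ('c'): new char, reset run to 1
  Position 5 ('c'): continues run of 'c', length=2
  Position 6 ('c'): continues run of 'c', length=3
  Position 7 ('c'): continues run of 'c', length=4
  Position 8 ('c'): continues run of 'c', length=5
  Position 9 ('b'): new char, reset run to 1
  Position 10 ('a'): new char, reset run to 1
Longest run: 'c' with length 5

5


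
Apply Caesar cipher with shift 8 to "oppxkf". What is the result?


Caesar cipher: shift "oppxkf" by 8
  'o' (pos 14) + 8 = pos 22 = 'w'
  'p' (pos 15) + 8 = pos 23 = 'x'
  'p' (pos 15) + 8 = pos 23 = 'x'
  'x' (pos 23) + 8 = pos 5 = 'f'
  'k' (pos 10) + 8 = pos 18 = 's'
  'f' (pos 5) + 8 = pos 13 = 'n'
Result: wxxfsn

wxxfsn


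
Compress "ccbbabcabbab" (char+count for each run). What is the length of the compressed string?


Input: ccbbabcabbab
Runs:
  'c' x 2 => "c2"
  'b' x 2 => "b2"
  'a' x 1 => "a1"
  'b' x 1 => "b1"
  'c' x 1 => "c1"
  'a' x 1 => "a1"
  'b' x 2 => "b2"
  'a' x 1 => "a1"
  'b' x 1 => "b1"
Compressed: "c2b2a1b1c1a1b2a1b1"
Compressed length: 18

18
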